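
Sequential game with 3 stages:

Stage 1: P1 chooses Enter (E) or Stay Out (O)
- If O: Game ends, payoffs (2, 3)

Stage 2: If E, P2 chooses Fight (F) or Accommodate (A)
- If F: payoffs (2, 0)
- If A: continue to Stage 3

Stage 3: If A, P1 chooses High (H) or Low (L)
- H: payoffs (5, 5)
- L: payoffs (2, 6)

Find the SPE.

SPE: (E, A, H); Outcome (5, 5)

Work:
Stage 3: P1 chooses H (5 vs 2)
Stage 2: P2: F->0, A->5 (anticipating H). Choose A
Stage 1: P1: O->2, E->5 (anticipating A, H). Choose E
SPE path: E -> A -> H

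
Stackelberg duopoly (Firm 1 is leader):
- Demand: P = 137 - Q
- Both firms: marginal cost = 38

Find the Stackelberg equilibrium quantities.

q₁* (leader) = 49.5, q₂* (follower) = 24.75

Work:
Follower's reaction: q₂ = (a - c - q₁)/2
Leader substitutes: π₁ = q₁·(a - q₁ - (a-c-q₁)/2 - c)
FOC: q₁* = (137 - 38)/2 = 49.50
Then: q₂* = (137 - 38 - 49.5)/2 = 24.75
Leader has first-mover advantage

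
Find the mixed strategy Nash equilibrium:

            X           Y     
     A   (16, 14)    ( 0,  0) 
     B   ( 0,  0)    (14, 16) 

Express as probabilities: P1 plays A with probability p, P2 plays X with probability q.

p = 0.5333, q = 0.4667

Work:
Find probabilities that make opponent indifferent:
P2 chooses q to make P1 indifferent between A and B
P1 chooses p to make P2 indifferent between X and Y
Mixed NE: P1 plays (A: 0.5333, B: 0.4667), P2 plays (X: 0.4667, Y: 0.5333)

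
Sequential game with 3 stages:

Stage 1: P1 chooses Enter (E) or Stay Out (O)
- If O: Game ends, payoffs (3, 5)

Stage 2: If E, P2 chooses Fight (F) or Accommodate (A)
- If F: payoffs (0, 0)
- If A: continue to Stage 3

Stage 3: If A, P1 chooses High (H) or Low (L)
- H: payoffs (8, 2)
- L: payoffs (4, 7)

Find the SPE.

SPE: (E, A, H); Outcome (8, 2)

Work:
Stage 3: P1 chooses H (8 vs 4)
Stage 2: P2: F->0, A->2 (anticipating H). Choose A
Stage 1: P1: O->3, E->8 (anticipating A, H). Choose E
SPE path: E -> A -> H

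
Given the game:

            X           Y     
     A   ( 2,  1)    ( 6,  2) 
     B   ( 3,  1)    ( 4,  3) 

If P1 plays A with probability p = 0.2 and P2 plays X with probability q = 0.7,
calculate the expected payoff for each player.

E[P1] = 3.28, E[P2] = 1.54

Work:
E[P1] = p·q·π₁(A,X) + p·(1-q)·π₁(A,Y) + (1-p)·q·π₁(B,X) + (1-p)·(1-q)·π₁(B,Y)
= 0.2·0.7·2 + 0.2·0.3·6 + 0.8·0.7·3 + 0.8·0.3·4
= 3.28

E[P2] = 1.54 (similar calculation)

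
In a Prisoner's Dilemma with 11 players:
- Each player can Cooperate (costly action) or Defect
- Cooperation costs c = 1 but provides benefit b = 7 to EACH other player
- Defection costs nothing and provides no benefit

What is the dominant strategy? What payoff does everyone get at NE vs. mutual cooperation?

Dominant: Defect; NE payoff = 0; Coop payoff = 69

Work:
Defect dominates (saves cost c = 1, benefit to others is external)
NE: All defect → everyone gets 0
If all cooperate: each receives (10)×7 - 1 = 69
Social dilemma: 69 > 0 but NE gives 0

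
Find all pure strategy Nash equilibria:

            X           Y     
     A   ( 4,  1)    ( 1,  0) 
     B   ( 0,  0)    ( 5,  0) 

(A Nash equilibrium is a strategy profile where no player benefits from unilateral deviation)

Nash equilibrium: (A, X), (B, Y)

Work:
Best responses:
  P1 vs X: payoffs [4, 0] → best response A (payoff 4)
  P1 vs Y: payoffs [1, 5] → best response B (payoff 5)
  P2 vs A: payoffs [1, 0] → best response X (payoff 1)
  P2 vs B: payoffs [0, 0] → best response X/Y (payoff 0)
Mutual best responses: (A,X), (B,Y) → Nash equilibria.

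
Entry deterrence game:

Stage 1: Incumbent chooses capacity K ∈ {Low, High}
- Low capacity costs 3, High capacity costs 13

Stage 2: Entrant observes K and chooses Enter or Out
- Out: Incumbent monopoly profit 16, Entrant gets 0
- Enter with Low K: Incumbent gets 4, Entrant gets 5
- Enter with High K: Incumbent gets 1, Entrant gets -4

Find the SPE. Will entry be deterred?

SPE: (High, Enter|Low, Out|High); Entry deterred. Incumbent net profit = 3

Work:
After Low K: Entrant enters (5 > 0)
After High K: Entrant stays out (-4 < 0)
Incumbent: Low → 4−3=1, High → 16−13=3
Incumbent chooses High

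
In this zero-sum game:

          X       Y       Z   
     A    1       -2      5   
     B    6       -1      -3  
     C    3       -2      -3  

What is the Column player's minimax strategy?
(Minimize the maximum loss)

Column should play Y, value = -1

Work:
Column player minimizes Row's maximum payoff:
Column X: max payoff to Row = 6
Column Y: max payoff to Row = -1
Column Z: max payoff to Row = 5
Minimum is -1, achieved by column Y.
Minimax strategy: Y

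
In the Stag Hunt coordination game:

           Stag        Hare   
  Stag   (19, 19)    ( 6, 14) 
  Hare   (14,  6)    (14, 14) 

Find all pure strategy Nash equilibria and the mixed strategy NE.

Pure NE: (Stag, Stag) and (Hare, Hare); Mixed NE: p = 0.6154, q = 0.6154

Work:
Check pure NE:
(Stag, Stag): (19, 19) - no unilateral deviation beneficial
(Hare, Hare): (14, 14) - no unilateral deviation beneficial
Mixed NE: P1 plays Stag with p = 0.6154, P2 plays Stag with q = 0.6154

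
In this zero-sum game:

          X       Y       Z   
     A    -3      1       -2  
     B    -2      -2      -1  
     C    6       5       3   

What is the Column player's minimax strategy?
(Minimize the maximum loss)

Column should play Z, value = 3

Work:
Column player minimizes Row's maximum payoff:
Column X: max payoff to Row = 6
Column Y: max payoff to Row = 5
Column Z: max payoff to Row = 3
Minimum is 3, achieved by column Z.
Minimax strategy: Z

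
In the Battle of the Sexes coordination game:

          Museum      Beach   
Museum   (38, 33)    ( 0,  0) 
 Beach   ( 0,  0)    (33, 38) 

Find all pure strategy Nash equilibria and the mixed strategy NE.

Pure NE: (Museum, Museum) and (Beach, Beach); Mixed NE: p = 0.5352, q = 0.4648

Work:
Check pure NE:
(Museum, Museum): (38, 33) - no unilateral deviation beneficial
(Beach, Beach): (33, 38) - no unilateral deviation beneficial
Mixed NE: P1 plays Museum with p = 0.5352, P2 plays Museum with q = 0.4648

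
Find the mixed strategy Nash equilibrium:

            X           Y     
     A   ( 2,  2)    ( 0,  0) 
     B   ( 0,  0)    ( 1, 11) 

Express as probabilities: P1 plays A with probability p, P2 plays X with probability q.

p = 0.8462, q = 0.3333

Work:
Find probabilities that make opponent indifferent:
P2 chooses q to make P1 indifferent between A and B
P1 chooses p to make P2 indifferent between X and Y
Mixed NE: P1 plays (A: 0.8462, B: 0.1538), P2 plays (X: 0.3333, Y: 0.6667)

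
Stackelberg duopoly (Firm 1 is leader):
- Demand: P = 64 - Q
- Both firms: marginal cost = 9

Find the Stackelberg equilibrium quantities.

q₁* (leader) = 27.5, q₂* (follower) = 13.75

Work:
Follower's reaction: q₂ = (a - c - q₁)/2
Leader substitutes: π₁ = q₁·(a - q₁ - (a-c-q₁)/2 - c)
FOC: q₁* = (64 - 9)/2 = 27.50
Then: q₂* = (64 - 9 - 27.5)/2 = 13.75
Leader has first-mover advantage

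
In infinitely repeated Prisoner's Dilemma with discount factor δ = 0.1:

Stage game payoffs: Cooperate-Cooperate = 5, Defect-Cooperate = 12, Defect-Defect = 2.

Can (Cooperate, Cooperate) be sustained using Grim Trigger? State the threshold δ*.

δ* = 0.7; since δ = 0.1 < 0.7, cooperation cannot be sustained

Work:
For Grim Trigger:
Cooperate forever: 5/(1-δ)
Defect then punished: 12 + 2·δ/(1-δ)
Need: 5/(1-δ) ≥ 12 + 2·δ/(1-δ)
Solving: δ ≥ (T-R)/(T-P) = (12-5)/(12-2) = 0.7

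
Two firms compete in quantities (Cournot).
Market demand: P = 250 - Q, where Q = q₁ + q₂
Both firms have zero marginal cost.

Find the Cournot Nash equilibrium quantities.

q₁* = q₂* = 83.33; P* = 83.33

Work:
Profit: π_i = P·q_i = (a - q_i - q_j)·q_i
FOC: ∂π_i/∂q_i = a - 2q_i - q_j = 0
Reaction function: q_i = (250 - q_j)/2
Symmetry: q* = 250/3 = 83.33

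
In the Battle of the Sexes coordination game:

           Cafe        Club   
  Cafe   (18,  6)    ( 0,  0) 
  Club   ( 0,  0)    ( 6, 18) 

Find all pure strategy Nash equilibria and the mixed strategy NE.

Pure NE: (Cafe, Cafe) and (Club, Club); Mixed NE: p = 0.75, q = 0.25

Work:
Check pure NE:
(Cafe, Cafe): (18, 6) - no unilateral deviation beneficial
(Club, Club): (6, 18) - no unilateral deviation beneficial
Mixed NE: P1 plays Cafe with p = 0.75, P2 plays Cafe with q = 0.25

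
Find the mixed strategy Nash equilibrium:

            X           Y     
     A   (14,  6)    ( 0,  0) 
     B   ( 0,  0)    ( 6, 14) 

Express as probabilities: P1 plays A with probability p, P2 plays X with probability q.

p = 0.7, q = 0.3

Work:
Find probabilities that make opponent indifferent:
P2 chooses q to make P1 indifferent between A and B
P1 chooses p to make P2 indifferent between X and Y
Mixed NE: P1 plays (A: 0.7, B: 0.3), P2 plays (X: 0.3, Y: 0.7)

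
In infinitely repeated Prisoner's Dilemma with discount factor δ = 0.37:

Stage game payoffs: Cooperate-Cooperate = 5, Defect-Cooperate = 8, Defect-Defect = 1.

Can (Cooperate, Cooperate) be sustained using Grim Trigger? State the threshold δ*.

δ* = 0.4286; since δ = 0.37 < 0.4286, cooperation cannot be sustained

Work:
For Grim Trigger:
Cooperate forever: 5/(1-δ)
Defect then punished: 8 + 1·δ/(1-δ)
Need: 5/(1-δ) ≥ 8 + 1·δ/(1-δ)
Solving: δ ≥ (T-R)/(T-P) = (8-5)/(8-1) = 0.4286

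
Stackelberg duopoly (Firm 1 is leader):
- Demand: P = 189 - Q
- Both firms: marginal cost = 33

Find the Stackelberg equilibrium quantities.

q₁* (leader) = 78.0, q₂* (follower) = 39.0

Work:
Follower's reaction: q₂ = (a - c - q₁)/2
Leader substitutes: π₁ = q₁·(a - q₁ - (a-c-q₁)/2 - c)
FOC: q₁* = (189 - 33)/2 = 78.00
Then: q₂* = (189 - 33 - 78.0)/2 = 39.00
Leader has first-mover advantage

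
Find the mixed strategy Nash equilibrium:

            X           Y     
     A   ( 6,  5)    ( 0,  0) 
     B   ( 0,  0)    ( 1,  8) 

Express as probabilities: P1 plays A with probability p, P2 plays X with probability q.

p = 0.6154, q = 0.1429

Work:
Find probabilities that make opponent indifferent:
P2 chooses q to make P1 indifferent between A and B
P1 chooses p to make P2 indifferent between X and Y
Mixed NE: P1 plays (A: 0.6154, B: 0.3846), P2 plays (X: 0.1429, Y: 0.8571)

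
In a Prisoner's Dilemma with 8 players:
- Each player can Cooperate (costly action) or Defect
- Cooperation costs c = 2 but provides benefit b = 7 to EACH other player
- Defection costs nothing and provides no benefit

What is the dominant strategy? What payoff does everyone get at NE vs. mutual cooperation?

Dominant: Defect; NE payoff = 0; Coop payoff = 47

Work:
Defect dominates (saves cost c = 2, benefit to others is external)
NE: All defect → everyone gets 0
If all cooperate: each receives (7)×7 - 2 = 47
Social dilemma: 47 > 0 but NE gives 0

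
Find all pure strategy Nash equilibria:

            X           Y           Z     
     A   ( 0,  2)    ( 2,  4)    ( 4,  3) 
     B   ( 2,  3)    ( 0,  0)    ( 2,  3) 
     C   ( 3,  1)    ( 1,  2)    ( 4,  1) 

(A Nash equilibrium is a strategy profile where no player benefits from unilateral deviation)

Nash equilibrium: (A, Y)

Work:
Best responses:
  P1 vs X: payoffs [0, 2, 3] → best response C (payoff 3)
  P1 vs Y: payoffs [2, 0, 1] → best response A (payoff 2)
  P1 vs Z: payoffs [4, 2, 4] → best response A/C (payoff 4)
  P2 vs A: payoffs [2, 4, 3] → best response Y (payoff 4)
  P2 vs B: payoffs [3, 0, 3] → best response X/Z (payoff 3)
  P2 vs C: payoffs [1, 2, 1] → best response Y (payoff 2)
Mutual best responses: (A,Y) → Nash equilibria.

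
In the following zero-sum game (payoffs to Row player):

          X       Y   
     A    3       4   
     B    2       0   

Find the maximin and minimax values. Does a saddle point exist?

Maximin = 3, Minimax = 3, Saddle: True

Work:
Row minimums: [3, 0] → maximin = 3
Column maximums: [3, 4] → minimax = 3
Saddle point exists! Game value = 3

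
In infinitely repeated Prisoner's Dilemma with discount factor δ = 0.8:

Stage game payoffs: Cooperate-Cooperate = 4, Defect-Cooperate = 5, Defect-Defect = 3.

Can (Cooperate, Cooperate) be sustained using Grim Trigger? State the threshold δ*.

δ* = 0.5; since δ = 0.8 ≥ 0.5, cooperation can be sustained

Work:
For Grim Trigger:
Cooperate forever: 4/(1-δ)
Defect then punished: 5 + 3·δ/(1-δ)
Need: 4/(1-δ) ≥ 5 + 3·δ/(1-δ)
Solving: δ ≥ (T-R)/(T-P) = (5-4)/(5-3) = 0.5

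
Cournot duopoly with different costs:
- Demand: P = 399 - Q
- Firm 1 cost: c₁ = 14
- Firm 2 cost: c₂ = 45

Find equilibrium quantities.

q₁* = 138.67, q₂* = 107.67

Work:
Reaction: q₁ = (399 - 14 - q₂)/2
Reaction: q₂ = (399 - 45 - q₁)/2
Solve simultaneously:
q₁* = (399 - 2×14 + 45)/3 = 138.67
q₂* = (399 - 2×45 + 14)/3 = 107.67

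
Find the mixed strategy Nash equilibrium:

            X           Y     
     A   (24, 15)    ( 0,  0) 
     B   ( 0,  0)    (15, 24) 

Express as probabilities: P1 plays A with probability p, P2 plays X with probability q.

p = 0.6154, q = 0.3846

Work:
Find probabilities that make opponent indifferent:
P2 chooses q to make P1 indifferent between A and B
P1 chooses p to make P2 indifferent between X and Y
Mixed NE: P1 plays (A: 0.6154, B: 0.3846), P2 plays (X: 0.3846, Y: 0.6154)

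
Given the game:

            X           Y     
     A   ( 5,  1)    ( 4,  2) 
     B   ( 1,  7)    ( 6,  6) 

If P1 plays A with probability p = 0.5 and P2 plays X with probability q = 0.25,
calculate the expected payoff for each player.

E[P1] = 4.5, E[P2] = 4.0

Work:
E[P1] = p·q·π₁(A,X) + p·(1-q)·π₁(A,Y) + (1-p)·q·π₁(B,X) + (1-p)·(1-q)·π₁(B,Y)
= 0.5·0.25·5 + 0.5·0.75·4 + 0.5·0.25·1 + 0.5·0.75·6
= 4.5

E[P2] = 4.0 (similar calculation)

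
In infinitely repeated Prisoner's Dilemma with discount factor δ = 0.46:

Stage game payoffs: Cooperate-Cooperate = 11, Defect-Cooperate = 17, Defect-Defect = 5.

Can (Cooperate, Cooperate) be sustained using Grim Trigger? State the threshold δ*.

δ* = 0.5; since δ = 0.46 < 0.5, cooperation cannot be sustained

Work:
For Grim Trigger:
Cooperate forever: 11/(1-δ)
Defect then punished: 17 + 5·δ/(1-δ)
Need: 11/(1-δ) ≥ 17 + 5·δ/(1-δ)
Solving: δ ≥ (T-R)/(T-P) = (17-11)/(17-5) = 0.5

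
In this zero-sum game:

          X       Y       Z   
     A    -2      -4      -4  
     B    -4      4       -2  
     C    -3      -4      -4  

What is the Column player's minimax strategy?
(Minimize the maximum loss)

Column should play X or Z (all achieve the minimum), value = -2

Work:
Column player minimizes Row's maximum payoff:
Column X: max payoff to Row = -2
Column Y: max payoff to Row = 4
Column Z: max payoff to Row = -2
Minimum is -2, achieved by columns X, Z (tied).
Each of X or Z is a minimax strategy.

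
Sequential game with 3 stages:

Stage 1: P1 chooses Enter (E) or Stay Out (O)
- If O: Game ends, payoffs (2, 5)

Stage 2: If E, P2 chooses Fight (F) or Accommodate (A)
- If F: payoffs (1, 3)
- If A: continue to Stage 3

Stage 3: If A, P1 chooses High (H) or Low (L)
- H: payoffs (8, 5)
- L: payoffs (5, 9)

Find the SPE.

SPE: (E, A, H); Outcome (8, 5)

Work:
Stage 3: P1 chooses H (8 vs 5)
Stage 2: P2: F->3, A->5 (anticipating H). Choose A
Stage 1: P1: O->2, E->8 (anticipating A, H). Choose E
SPE path: E -> A -> H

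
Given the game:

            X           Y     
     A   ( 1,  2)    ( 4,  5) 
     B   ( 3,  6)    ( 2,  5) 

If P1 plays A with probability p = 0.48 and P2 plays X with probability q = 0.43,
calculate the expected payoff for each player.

E[P1] = 2.5644, E[P2] = 4.6044

Work:
E[P1] = p·q·π₁(A,X) + p·(1-q)·π₁(A,Y) + (1-p)·q·π₁(B,X) + (1-p)·(1-q)·π₁(B,Y)
= 0.48·0.43·1 + 0.48·0.57·4 + 0.52·0.43·3 + 0.52·0.57·2
= 2.5644

E[P2] = 4.6044 (similar calculation)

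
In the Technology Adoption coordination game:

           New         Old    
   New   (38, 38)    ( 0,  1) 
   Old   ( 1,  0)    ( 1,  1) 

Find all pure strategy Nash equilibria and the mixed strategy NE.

Pure NE: (New, New) and (Old, Old); Mixed NE: p = 0.0263, q = 0.0263

Work:
Check pure NE:
(New, New): (38, 38) - no unilateral deviation beneficial
(Old, Old): (1, 1) - no unilateral deviation beneficial
Mixed NE: P1 plays New with p = 0.0263, P2 plays New with q = 0.0263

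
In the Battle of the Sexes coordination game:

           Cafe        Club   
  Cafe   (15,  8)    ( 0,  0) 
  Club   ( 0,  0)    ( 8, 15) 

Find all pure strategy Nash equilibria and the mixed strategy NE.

Pure NE: (Cafe, Cafe) and (Club, Club); Mixed NE: p = 0.6522, q = 0.3478

Work:
Check pure NE:
(Cafe, Cafe): (15, 8) - no unilateral deviation beneficial
(Club, Club): (8, 15) - no unilateral deviation beneficial
Mixed NE: P1 plays Cafe with p = 0.6522, P2 plays Cafe with q = 0.3478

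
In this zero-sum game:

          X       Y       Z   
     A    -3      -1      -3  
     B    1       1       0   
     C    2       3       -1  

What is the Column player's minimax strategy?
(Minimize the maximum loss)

Column should play Z, value = 0

Work:
Column player minimizes Row's maximum payoff:
Column X: max payoff to Row = 2
Column Y: max payoff to Row = 3
Column Z: max payoff to Row = 0
Minimum is 0, achieved by column Z.
Minimax strategy: Z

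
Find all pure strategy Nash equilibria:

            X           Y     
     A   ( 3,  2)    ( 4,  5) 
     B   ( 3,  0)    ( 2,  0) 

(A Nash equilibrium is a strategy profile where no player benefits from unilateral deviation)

Nash equilibrium: (A, Y), (B, X)

Work:
Best responses:
  P1 vs X: payoffs [3, 3] → best response A/B (payoff 3)
  P1 vs Y: payoffs [4, 2] → best response A (payoff 4)
  P2 vs A: payoffs [2, 5] → best response Y (payoff 5)
  P2 vs B: payoffs [0, 0] → best response X/Y (payoff 0)
Mutual best responses: (A,Y), (B,X) → Nash equilibria.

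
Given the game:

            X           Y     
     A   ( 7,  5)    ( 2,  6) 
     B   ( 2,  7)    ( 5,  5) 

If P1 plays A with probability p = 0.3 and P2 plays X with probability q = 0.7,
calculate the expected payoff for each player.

E[P1] = 3.68, E[P2] = 6.07

Work:
E[P1] = p·q·π₁(A,X) + p·(1-q)·π₁(A,Y) + (1-p)·q·π₁(B,X) + (1-p)·(1-q)·π₁(B,Y)
= 0.3·0.7·7 + 0.3·0.3·2 + 0.7·0.7·2 + 0.7·0.3·5
= 3.68

E[P2] = 6.07 (similar calculation)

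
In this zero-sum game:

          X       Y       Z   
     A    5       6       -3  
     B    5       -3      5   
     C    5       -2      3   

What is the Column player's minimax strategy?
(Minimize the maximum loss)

Column should play X or Z (all achieve the minimum), value = 5

Work:
Column player minimizes Row's maximum payoff:
Column X: max payoff to Row = 5
Column Y: max payoff to Row = 6
Column Z: max payoff to Row = 5
Minimum is 5, achieved by columns X, Z (tied).
Each of X or Z is a minimax strategy.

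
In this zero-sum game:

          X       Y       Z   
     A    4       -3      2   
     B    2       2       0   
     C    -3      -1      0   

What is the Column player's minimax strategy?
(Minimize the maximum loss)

Column should play Y or Z (all achieve the minimum), value = 2

Work:
Column player minimizes Row's maximum payoff:
Column X: max payoff to Row = 4
Column Y: max payoff to Row = 2
Column Z: max payoff to Row = 2
Minimum is 2, achieved by columns Y, Z (tied).
Each of Y or Z is a minimax strategy.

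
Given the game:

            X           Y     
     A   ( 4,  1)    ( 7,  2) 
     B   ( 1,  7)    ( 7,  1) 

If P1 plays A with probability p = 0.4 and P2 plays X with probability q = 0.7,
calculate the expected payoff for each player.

E[P1] = 3.64, E[P2] = 3.64

Work:
E[P1] = p·q·π₁(A,X) + p·(1-q)·π₁(A,Y) + (1-p)·q·π₁(B,X) + (1-p)·(1-q)·π₁(B,Y)
= 0.4·0.7·4 + 0.4·0.3·7 + 0.6·0.7·1 + 0.6·0.3·7
= 3.64

E[P2] = 3.64 (similar calculation)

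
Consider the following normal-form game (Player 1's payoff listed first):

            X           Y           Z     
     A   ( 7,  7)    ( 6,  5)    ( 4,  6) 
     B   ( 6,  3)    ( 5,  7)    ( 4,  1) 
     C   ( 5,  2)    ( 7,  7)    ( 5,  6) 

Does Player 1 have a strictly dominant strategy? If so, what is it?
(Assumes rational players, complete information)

No strictly dominant strategy exists for Player 1

Work:
A strategy strictly dominates another if it gives a strictly higher payoff against every opponent action. Compare each pair of P1's strategies column-by-column:
  A vs B: [7 vs 6, 6 vs 5, 4 vs 4] → A does not strictly dominate B (column Z: 4 ≤ 4)
  A vs C: [7 vs 5, 6 vs 7, 4 vs 5] → A does not strictly dominate C (column Y: 6 ≤ 7)
  B vs A: [6 vs 7, 5 vs 6, 4 vs 4] → B does not strictly dominate A (column X: 6 ≤ 7)
  B vs C: [6 vs 5, 5 vs 7, 4 vs 5] → B does not strictly dominate C (column Y: 5 ≤ 7)
  C vs A: [5 vs 7, 7 vs 6, 5 vs 4] → C does not strictly dominate A (column X: 5 ≤ 7)
  C vs B: [5 vs 6, 7 vs 5, 5 vs 4] → C does not strictly dominate B (column X: 5 ≤ 6)
No single strategy strictly dominates all others → no strictly dominant strategy.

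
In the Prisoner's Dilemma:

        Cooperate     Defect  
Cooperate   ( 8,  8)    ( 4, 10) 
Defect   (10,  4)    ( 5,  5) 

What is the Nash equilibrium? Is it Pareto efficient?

(Defect, Defect) is NE; not Pareto efficient

Work:
Defect dominates Cooperate for both players:
If P2 cooperates: Defect (10) > Cooperate (8)
If P2 defects: Defect (5) > Cooperate (4)
NE: (Defect, Defect) with payoff (5, 5)
But (Cooperate, Cooperate) = (8, 8) Pareto dominates (5, 5)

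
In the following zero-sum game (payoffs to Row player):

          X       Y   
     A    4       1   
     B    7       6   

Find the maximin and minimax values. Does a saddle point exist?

Maximin = 6, Minimax = 6, Saddle: True

Work:
Row minimums: [1, 6] → maximin = 6
Column maximums: [7, 6] → minimax = 6
Saddle point exists! Game value = 6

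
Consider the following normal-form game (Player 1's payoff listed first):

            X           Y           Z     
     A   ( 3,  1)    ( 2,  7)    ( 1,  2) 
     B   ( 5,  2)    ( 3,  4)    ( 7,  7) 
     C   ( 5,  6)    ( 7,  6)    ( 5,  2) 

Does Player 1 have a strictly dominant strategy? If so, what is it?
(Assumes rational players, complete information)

No strictly dominant strategy exists for Player 1

Work:
A strategy strictly dominates another if it gives a strictly higher payoff against every opponent action. Compare each pair of P1's strategies column-by-column:
  A vs B: [3 vs 5, 2 vs 3, 1 vs 7] → A does not strictly dominate B (column X: 3 ≤ 5)
  A vs C: [3 vs 5, 2 vs 7, 1 vs 5] → A does not strictly dominate C (column X: 3 ≤ 5)
  B vs A: [5 vs 3, 3 vs 2, 7 vs 1] → B strictly dominates A
  B vs C: [5 vs 5, 3 vs 7, 7 vs 5] → B does not strictly dominate C (column X: 5 ≤ 5)
  C vs A: [5 vs 3, 7 vs 2, 5 vs 1] → C strictly dominates A
  C vs B: [5 vs 5, 7 vs 3, 5 vs 7] → C does not strictly dominate B (column X: 5 ≤ 5)
No single strategy strictly dominates all others → no strictly dominant strategy.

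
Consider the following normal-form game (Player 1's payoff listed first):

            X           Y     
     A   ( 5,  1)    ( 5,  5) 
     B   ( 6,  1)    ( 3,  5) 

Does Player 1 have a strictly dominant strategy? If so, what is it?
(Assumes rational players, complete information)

No strictly dominant strategy exists for Player 1

Work:
A strategy strictly dominates another if it gives a strictly higher payoff against every opponent action. Compare each pair of P1's strategies column-by-column:
  A vs B: [5 vs 6, 5 vs 3] → A does not strictly dominate B (column X: 5 ≤ 6)
  B vs A: [6 vs 5, 3 vs 5] → B does not strictly dominate A (column Y: 3 ≤ 5)
No single strategy strictly dominates all others → no strictly dominant strategy.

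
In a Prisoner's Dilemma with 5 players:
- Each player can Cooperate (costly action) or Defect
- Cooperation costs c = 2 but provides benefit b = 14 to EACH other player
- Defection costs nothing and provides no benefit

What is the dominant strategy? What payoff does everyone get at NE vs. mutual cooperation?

Dominant: Defect; NE payoff = 0; Coop payoff = 54

Work:
Defect dominates (saves cost c = 2, benefit to others is external)
NE: All defect → everyone gets 0
If all cooperate: each receives (4)×14 - 2 = 54
Social dilemma: 54 > 0 but NE gives 0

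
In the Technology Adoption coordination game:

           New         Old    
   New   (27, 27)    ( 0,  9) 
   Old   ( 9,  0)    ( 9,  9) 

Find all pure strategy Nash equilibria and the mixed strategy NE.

Pure NE: (New, New) and (Old, Old); Mixed NE: p = 0.3333, q = 0.3333

Work:
Check pure NE:
(New, New): (27, 27) - no unilateral deviation beneficial
(Old, Old): (9, 9) - no unilateral deviation beneficial
Mixed NE: P1 plays New with p = 0.3333, P2 plays New with q = 0.3333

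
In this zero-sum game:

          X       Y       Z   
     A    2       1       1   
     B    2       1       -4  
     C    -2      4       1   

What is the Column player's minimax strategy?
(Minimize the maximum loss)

Column should play Z, value = 1

Work:
Column player minimizes Row's maximum payoff:
Column X: max payoff to Row = 2
Column Y: max payoff to Row = 4
Column Z: max payoff to Row = 1
Minimum is 1, achieved by column Z.
Minimax strategy: Z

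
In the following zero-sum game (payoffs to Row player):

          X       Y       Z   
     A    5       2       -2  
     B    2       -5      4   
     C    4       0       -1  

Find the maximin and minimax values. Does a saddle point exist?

Maximin = -1, Minimax = 2, Saddle: False

Work:
Row minimums: [-2, -5, -1] → maximin = -1
Column maximums: [5, 2, 4] → minimax = 2
No saddle point (maximin ≠ minimax). Mixed strategy needed.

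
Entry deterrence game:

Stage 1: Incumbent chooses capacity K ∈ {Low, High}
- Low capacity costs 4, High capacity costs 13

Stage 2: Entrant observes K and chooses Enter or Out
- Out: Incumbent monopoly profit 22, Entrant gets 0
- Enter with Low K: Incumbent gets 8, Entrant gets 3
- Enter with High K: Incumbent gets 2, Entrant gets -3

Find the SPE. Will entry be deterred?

SPE: (High, Enter|Low, Out|High); Entry deterred. Incumbent net profit = 9

Work:
After Low K: Entrant enters (3 > 0)
After High K: Entrant stays out (-3 < 0)
Incumbent: Low → 8−4=4, High → 22−13=9
Incumbent chooses High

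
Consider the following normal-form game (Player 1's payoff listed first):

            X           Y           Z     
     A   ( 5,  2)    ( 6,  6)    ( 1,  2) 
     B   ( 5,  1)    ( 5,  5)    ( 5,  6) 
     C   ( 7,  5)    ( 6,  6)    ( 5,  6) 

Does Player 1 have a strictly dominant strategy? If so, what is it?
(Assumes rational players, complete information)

No strictly dominant strategy exists for Player 1

Work:
A strategy strictly dominates another if it gives a strictly higher payoff against every opponent action. Compare each pair of P1's strategies column-by-column:
  A vs B: [5 vs 5, 6 vs 5, 1 vs 5] → A does not strictly dominate B (column X: 5 ≤ 5)
  A vs C: [5 vs 7, 6 vs 6, 1 vs 5] → A does not strictly dominate C (column X: 5 ≤ 7)
  B vs A: [5 vs 5, 5 vs 6, 5 vs 1] → B does not strictly dominate A (column X: 5 ≤ 5)
  B vs C: [5 vs 7, 5 vs 6, 5 vs 5] → B does not strictly dominate C (column X: 5 ≤ 7)
  C vs A: [7 vs 5, 6 vs 6, 5 vs 1] → C does not strictly dominate A (column Y: 6 ≤ 6)
  C vs B: [7 vs 5, 6 vs 5, 5 vs 5] → C does not strictly dominate B (column Z: 5 ≤ 5)
No single strategy strictly dominates all others → no strictly dominant strategy.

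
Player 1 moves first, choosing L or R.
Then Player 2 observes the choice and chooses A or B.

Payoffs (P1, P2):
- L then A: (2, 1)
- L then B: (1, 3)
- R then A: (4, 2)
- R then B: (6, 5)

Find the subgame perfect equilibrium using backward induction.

P1 plays R, P2 plays B after L and B after R; Payoff (6, 5)

Work:
Backward induction:
After L: P2 chooses B → P1 gets 1
After R: P2 chooses B → P1 gets 6
P1 chooses R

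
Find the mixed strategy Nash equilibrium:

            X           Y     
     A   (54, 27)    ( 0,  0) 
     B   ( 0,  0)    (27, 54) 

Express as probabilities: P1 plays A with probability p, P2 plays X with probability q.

p = 0.6667, q = 0.3333

Work:
Find probabilities that make opponent indifferent:
P2 chooses q to make P1 indifferent between A and B
P1 chooses p to make P2 indifferent between X and Y
Mixed NE: P1 plays (A: 0.6667, B: 0.3333), P2 plays (X: 0.3333, Y: 0.6667)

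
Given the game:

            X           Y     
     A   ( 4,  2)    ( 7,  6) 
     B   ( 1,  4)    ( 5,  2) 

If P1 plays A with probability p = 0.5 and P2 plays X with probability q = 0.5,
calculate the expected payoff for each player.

E[P1] = 4.25, E[P2] = 3.5

Work:
E[P1] = p·q·π₁(A,X) + p·(1-q)·π₁(A,Y) + (1-p)·q·π₁(B,X) + (1-p)·(1-q)·π₁(B,Y)
= 0.5·0.5·4 + 0.5·0.5·7 + 0.5·0.5·1 + 0.5·0.5·5
= 4.25

E[P2] = 3.5 (similar calculation)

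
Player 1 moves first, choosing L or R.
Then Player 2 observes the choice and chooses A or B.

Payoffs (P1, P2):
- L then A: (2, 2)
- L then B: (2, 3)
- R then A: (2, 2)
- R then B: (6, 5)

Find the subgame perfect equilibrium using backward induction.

P1 plays R, P2 plays B after L and B after R; Payoff (6, 5)

Work:
Backward induction:
After L: P2 chooses B → P1 gets 2
After R: P2 chooses B → P1 gets 6
P1 chooses R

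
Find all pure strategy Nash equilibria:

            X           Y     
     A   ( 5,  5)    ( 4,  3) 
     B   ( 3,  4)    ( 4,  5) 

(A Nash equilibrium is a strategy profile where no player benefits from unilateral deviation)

Nash equilibrium: (A, X), (B, Y)

Work:
Best responses:
  P1 vs X: payoffs [5, 3] → best response A (payoff 5)
  P1 vs Y: payoffs [4, 4] → best response A/B (payoff 4)
  P2 vs A: payoffs [5, 3] → best response X (payoff 5)
  P2 vs B: payoffs [4, 5] → best response Y (payoff 5)
Mutual best responses: (A,X), (B,Y) → Nash equilibria.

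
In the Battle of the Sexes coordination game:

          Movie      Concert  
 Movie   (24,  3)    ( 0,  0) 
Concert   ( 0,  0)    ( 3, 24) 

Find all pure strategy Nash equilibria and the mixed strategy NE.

Pure NE: (Movie, Movie) and (Concert, Concert); Mixed NE: p = 0.8889, q = 0.1111

Work:
Check pure NE:
(Movie, Movie): (24, 3) - no unilateral deviation beneficial
(Concert, Concert): (3, 24) - no unilateral deviation beneficial
Mixed NE: P1 plays Movie with p = 0.8889, P2 plays Movie with q = 0.1111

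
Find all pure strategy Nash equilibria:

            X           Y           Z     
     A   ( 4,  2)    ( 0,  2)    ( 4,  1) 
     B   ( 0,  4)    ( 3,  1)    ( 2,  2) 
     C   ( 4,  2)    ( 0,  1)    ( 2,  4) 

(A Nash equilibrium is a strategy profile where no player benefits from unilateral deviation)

Nash equilibrium: (A, X)

Work:
Best responses:
  P1 vs X: payoffs [4, 0, 4] → best response A/C (payoff 4)
  P1 vs Y: payoffs [0, 3, 0] → best response B (payoff 3)
  P1 vs Z: payoffs [4, 2, 2] → best response A (payoff 4)
  P2 vs A: payoffs [2, 2, 1] → best response X/Y (payoff 2)
  P2 vs B: payoffs [4, 1, 2] → best response X (payoff 4)
  P2 vs C: payoffs [2, 1, 4] → best response Z (payoff 4)
Mutual best responses: (A,X) → Nash equilibria.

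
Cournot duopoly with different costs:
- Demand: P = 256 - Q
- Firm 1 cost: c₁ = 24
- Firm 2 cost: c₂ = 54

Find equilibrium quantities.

q₁* = 87.33, q₂* = 57.33

Work:
Reaction: q₁ = (256 - 24 - q₂)/2
Reaction: q₂ = (256 - 54 - q₁)/2
Solve simultaneously:
q₁* = (256 - 2×24 + 54)/3 = 87.33
q₂* = (256 - 2×54 + 24)/3 = 57.33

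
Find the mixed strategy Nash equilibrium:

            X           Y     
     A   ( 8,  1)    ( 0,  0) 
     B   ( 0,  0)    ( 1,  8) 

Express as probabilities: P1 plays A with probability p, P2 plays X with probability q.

p = 0.8889, q = 0.1111

Work:
Find probabilities that make opponent indifferent:
P2 chooses q to make P1 indifferent between A and B
P1 chooses p to make P2 indifferent between X and Y
Mixed NE: P1 plays (A: 0.8889, B: 0.1111), P2 plays (X: 0.1111, Y: 0.8889)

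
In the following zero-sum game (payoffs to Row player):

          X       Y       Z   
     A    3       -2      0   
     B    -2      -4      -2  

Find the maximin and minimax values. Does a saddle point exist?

Maximin = -2, Minimax = -2, Saddle: True

Work:
Row minimums: [-2, -4] → maximin = -2
Column maximums: [3, -2, 0] → minimax = -2
Saddle point exists! Game value = -2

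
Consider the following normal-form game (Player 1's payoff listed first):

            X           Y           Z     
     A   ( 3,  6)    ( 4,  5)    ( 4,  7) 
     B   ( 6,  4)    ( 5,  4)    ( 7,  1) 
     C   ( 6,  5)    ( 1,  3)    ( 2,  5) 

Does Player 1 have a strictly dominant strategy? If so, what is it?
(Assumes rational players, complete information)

No strictly dominant strategy exists for Player 1

Work:
A strategy strictly dominates another if it gives a strictly higher payoff against every opponent action. Compare each pair of P1's strategies column-by-column:
  A vs B: [3 vs 6, 4 vs 5, 4 vs 7] → A does not strictly dominate B (column X: 3 ≤ 6)
  A vs C: [3 vs 6, 4 vs 1, 4 vs 2] → A does not strictly dominate C (column X: 3 ≤ 6)
  B vs A: [6 vs 3, 5 vs 4, 7 vs 4] → B strictly dominates A
  B vs C: [6 vs 6, 5 vs 1, 7 vs 2] → B does not strictly dominate C (column X: 6 ≤ 6)
  C vs A: [6 vs 3, 1 vs 4, 2 vs 4] → C does not strictly dominate A (column Y: 1 ≤ 4)
  C vs B: [6 vs 6, 1 vs 5, 2 vs 7] → C does not strictly dominate B (column X: 6 ≤ 6)
No single strategy strictly dominates all others → no strictly dominant strategy.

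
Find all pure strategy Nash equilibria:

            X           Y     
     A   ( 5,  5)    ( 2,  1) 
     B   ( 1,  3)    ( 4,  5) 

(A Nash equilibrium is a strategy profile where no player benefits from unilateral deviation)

Nash equilibrium: (A, X), (B, Y)

Work:
Best responses:
  P1 vs X: payoffs [5, 1] → best response A (payoff 5)
  P1 vs Y: payoffs [2, 4] → best response B (payoff 4)
  P2 vs A: payoffs [5, 1] → best response X (payoff 5)
  P2 vs B: payoffs [3, 5] → best response Y (payoff 5)
Mutual best responses: (A,X), (B,Y) → Nash equilibria.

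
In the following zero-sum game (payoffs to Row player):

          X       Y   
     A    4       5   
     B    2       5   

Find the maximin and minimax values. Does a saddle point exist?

Maximin = 4, Minimax = 4, Saddle: True

Work:
Row minimums: [4, 2] → maximin = 4
Column maximums: [4, 5] → minimax = 4
Saddle point exists! Game value = 4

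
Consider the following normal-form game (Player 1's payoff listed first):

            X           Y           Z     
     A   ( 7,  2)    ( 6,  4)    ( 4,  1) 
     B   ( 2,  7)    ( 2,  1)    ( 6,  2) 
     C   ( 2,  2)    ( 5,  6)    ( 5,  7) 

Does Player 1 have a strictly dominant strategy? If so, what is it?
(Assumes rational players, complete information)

No strictly dominant strategy exists for Player 1

Work:
A strategy strictly dominates another if it gives a strictly higher payoff against every opponent action. Compare each pair of P1's strategies column-by-column:
  A vs B: [7 vs 2, 6 vs 2, 4 vs 6] → A does not strictly dominate B (column Z: 4 ≤ 6)
  A vs C: [7 vs 2, 6 vs 5, 4 vs 5] → A does not strictly dominate C (column Z: 4 ≤ 5)
  B vs A: [2 vs 7, 2 vs 6, 6 vs 4] → B does not strictly dominate A (column X: 2 ≤ 7)
  B vs C: [2 vs 2, 2 vs 5, 6 vs 5] → B does not strictly dominate C (column X: 2 ≤ 2)
  C vs A: [2 vs 7, 5 vs 6, 5 vs 4] → C does not strictly dominate A (column X: 2 ≤ 7)
  C vs B: [2 vs 2, 5 vs 2, 5 vs 6] → C does not strictly dominate B (column X: 2 ≤ 2)
No single strategy strictly dominates all others → no strictly dominant strategy.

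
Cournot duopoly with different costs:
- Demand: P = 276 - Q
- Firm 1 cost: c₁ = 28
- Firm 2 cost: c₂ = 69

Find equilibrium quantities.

q₁* = 96.33, q₂* = 55.33

Work:
Reaction: q₁ = (276 - 28 - q₂)/2
Reaction: q₂ = (276 - 69 - q₁)/2
Solve simultaneously:
q₁* = (276 - 2×28 + 69)/3 = 96.33
q₂* = (276 - 2×69 + 28)/3 = 55.33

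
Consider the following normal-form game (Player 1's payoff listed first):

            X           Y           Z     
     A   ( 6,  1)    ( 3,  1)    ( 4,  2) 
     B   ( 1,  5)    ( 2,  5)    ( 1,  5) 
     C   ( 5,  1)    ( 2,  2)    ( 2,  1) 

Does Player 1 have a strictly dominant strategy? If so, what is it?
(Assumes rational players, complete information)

Yes, Player 1's strictly dominant strategy is A

Work:
A strategy strictly dominates another if it gives a strictly higher payoff against every opponent action. Compare each pair of P1's strategies column-by-column:
  A vs B: [6 vs 1, 3 vs 2, 4 vs 1] → A strictly dominates B
  A vs C: [6 vs 5, 3 vs 2, 4 vs 2] → A strictly dominates C
  B vs A: [1 vs 6, 2 vs 3, 1 vs 4] → B does not strictly dominate A (column X: 1 ≤ 6)
  B vs C: [1 vs 5, 2 vs 2, 1 vs 2] → B does not strictly dominate C (column X: 1 ≤ 5)
  C vs A: [5 vs 6, 2 vs 3, 2 vs 4] → C does not strictly dominate A (column X: 5 ≤ 6)
  C vs B: [5 vs 1, 2 vs 2, 2 vs 1] → C does not strictly dominate B (column Y: 2 ≤ 2)
A strictly dominates every other strategy → strictly dominant.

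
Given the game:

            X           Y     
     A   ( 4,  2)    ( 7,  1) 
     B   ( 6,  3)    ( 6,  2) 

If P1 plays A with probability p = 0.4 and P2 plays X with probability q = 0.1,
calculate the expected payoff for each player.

E[P1] = 6.28, E[P2] = 1.7

Work:
E[P1] = p·q·π₁(A,X) + p·(1-q)·π₁(A,Y) + (1-p)·q·π₁(B,X) + (1-p)·(1-q)·π₁(B,Y)
= 0.4·0.1·4 + 0.4·0.9·7 + 0.6·0.1·6 + 0.6·0.9·6
= 6.28

E[P2] = 1.7 (similar calculation)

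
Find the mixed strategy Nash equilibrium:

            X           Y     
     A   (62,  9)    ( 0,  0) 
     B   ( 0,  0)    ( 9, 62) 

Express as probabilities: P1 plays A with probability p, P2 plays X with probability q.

p = 0.8732, q = 0.1268

Work:
Find probabilities that make opponent indifferent:
P2 chooses q to make P1 indifferent between A and B
P1 chooses p to make P2 indifferent between X and Y
Mixed NE: P1 plays (A: 0.8732, B: 0.1268), P2 plays (X: 0.1268, Y: 0.8732)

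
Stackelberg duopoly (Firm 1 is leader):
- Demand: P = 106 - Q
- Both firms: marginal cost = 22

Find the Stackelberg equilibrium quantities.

q₁* (leader) = 42.0, q₂* (follower) = 21.0

Work:
Follower's reaction: q₂ = (a - c - q₁)/2
Leader substitutes: π₁ = q₁·(a - q₁ - (a-c-q₁)/2 - c)
FOC: q₁* = (106 - 22)/2 = 42.00
Then: q₂* = (106 - 22 - 42.0)/2 = 21.00
Leader has first-mover advantage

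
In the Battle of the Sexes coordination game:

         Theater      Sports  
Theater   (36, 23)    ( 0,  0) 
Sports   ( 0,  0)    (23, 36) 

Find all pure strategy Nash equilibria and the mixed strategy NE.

Pure NE: (Theater, Theater) and (Sports, Sports); Mixed NE: p = 0.6102, q = 0.3898

Work:
Check pure NE:
(Theater, Theater): (36, 23) - no unilateral deviation beneficial
(Sports, Sports): (23, 36) - no unilateral deviation beneficial
Mixed NE: P1 plays Theater with p = 0.6102, P2 plays Theater with q = 0.3898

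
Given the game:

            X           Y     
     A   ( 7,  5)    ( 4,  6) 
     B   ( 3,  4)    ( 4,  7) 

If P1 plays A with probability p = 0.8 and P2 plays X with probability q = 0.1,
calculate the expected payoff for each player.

E[P1] = 4.22, E[P2] = 6.06

Work:
E[P1] = p·q·π₁(A,X) + p·(1-q)·π₁(A,Y) + (1-p)·q·π₁(B,X) + (1-p)·(1-q)·π₁(B,Y)
= 0.8·0.1·7 + 0.8·0.9·4 + 0.2·0.1·3 + 0.2·0.9·4
= 4.22

E[P2] = 6.06 (similar calculation)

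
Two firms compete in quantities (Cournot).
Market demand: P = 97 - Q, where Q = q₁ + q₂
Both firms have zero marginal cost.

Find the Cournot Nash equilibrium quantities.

q₁* = q₂* = 32.33; P* = 32.33

Work:
Profit: π_i = P·q_i = (a - q_i - q_j)·q_i
FOC: ∂π_i/∂q_i = a - 2q_i - q_j = 0
Reaction function: q_i = (97 - q_j)/2
Symmetry: q* = 97/3 = 32.33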